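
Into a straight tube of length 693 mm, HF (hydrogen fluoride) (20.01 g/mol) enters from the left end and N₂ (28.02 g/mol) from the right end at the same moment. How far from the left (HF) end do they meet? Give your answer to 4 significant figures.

Graham's law gives d_HF/d_N₂ = rate_HF/rate_N₂ = √(M_N₂/M_HF) = √(28.02/20.01) = 1.183.
With d_HF + d_N₂ = 693 mm, d_N₂ = 693/(1 + 1.183) = 317.4 mm.
d_HF = 693 − 317.4 = 375.6 mm.

375.6 mm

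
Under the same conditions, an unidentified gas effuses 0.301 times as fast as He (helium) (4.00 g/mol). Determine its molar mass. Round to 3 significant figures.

From Graham's law, rate_X/rate_He = √(M_He/M_X).
0.301 = √(4.00/M_X)
M_X = 4.00 / 0.301² = 4.00 / 0.09060 = 44.1 g/mol

44.1 g/mol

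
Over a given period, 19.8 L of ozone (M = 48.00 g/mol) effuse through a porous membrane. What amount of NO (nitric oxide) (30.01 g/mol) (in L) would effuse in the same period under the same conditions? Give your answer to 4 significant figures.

25.04 L

Since effusion rate ∝ 1/√M, rate_NO/rate_O₃ = √(M_O₃/M_NO) = √(48.00/30.01) = √1.599 = 1.265.
So the volume for NO is 19.8 × 1.265 = 25.04 L.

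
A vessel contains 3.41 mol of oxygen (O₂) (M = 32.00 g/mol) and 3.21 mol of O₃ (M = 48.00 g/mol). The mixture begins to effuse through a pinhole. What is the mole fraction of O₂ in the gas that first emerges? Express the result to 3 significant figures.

0.565

Effusion rate of each component ∝ n_i/√M_i (partial pressure × 1/√M).
So x_O₂ in the escaping gas = (n_O₂/√M_O₂) / Σ(n_i/√M_i)
= (3.41/√32.00) / (3.41/√32.00 + 3.21/√48.00) = 0.6028/(0.6028 + 0.4633) = 0.565.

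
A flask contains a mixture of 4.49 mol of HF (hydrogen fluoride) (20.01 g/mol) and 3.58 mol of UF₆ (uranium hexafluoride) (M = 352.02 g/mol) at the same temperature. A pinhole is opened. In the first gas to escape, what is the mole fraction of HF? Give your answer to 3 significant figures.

Effusion rate of each component ∝ n_i/√M_i (partial pressure × 1/√M).
So x_HF in the escaping gas = (n_HF/√M_HF) / Σ(n_i/√M_i)
= (4.49/√20.01) / (4.49/√20.01 + 3.58/√352.02) = 1.004/(1.004 + 0.1908) = 0.840.

0.840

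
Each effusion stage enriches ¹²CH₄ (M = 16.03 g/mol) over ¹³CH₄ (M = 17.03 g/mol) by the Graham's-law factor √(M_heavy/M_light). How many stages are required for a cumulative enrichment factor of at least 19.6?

99

With α = √(17.03/16.03) per stage, ln α = ½ ln(1.06238) = 0.03026.
Need α^N ≥ 19.6 ⇒ N ≥ ln(19.6) / ln α = 2.976 / 0.03026 = 98.34.
Rounding up, N = 99 stages.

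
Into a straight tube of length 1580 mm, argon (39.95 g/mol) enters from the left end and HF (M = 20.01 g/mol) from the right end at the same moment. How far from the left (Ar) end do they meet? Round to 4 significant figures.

654.8 mm

In equal time, each gas travels a distance ∝ its rate ∝ 1/√M, so d_Ar/d_HF = √(M_HF/M_Ar) = √(20.01/39.95) = 0.7077.
With d_Ar + d_HF = 1580 mm, d_HF = 1580/(1 + 0.7077) = 925.2 mm.
d_Ar = 1580 − 925.2 = 654.8 mm.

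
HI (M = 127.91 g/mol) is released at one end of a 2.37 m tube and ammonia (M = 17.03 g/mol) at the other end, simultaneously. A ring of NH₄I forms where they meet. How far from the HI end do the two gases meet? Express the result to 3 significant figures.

0.634 m

In equal time, each gas travels a distance ∝ its rate ∝ 1/√M, so d_HI/d_NH₃ = √(M_NH₃/M_HI) = √(17.03/127.91) = 0.3649.
With d_HI + d_NH₃ = 2.37 m, d_NH₃ = 2.37/(1 + 0.3649) = 1.736 m.
d_HI = 2.37 − 1.736 = 0.634 m.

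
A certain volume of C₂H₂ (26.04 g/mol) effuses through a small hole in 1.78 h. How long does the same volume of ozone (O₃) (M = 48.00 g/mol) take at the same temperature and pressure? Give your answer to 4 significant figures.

2.417 h

By Graham's law, t_O₃/t_C₂H₂ = √(M_O₃/M_C₂H₂) = √(48.00/26.04) = √1.843 = 1.358.
So the time for O₃ is 1.78 × 1.358 = 2.417 h.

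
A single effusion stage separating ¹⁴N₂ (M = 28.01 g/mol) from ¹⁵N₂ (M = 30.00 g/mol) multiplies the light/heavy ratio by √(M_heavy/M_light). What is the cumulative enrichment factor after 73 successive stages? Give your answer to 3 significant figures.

12.2

Overall factor = α^73 with α = √(30.00/28.01), i.e. (30.00/28.01)^(73/2).
= 1.07105^(73/2) = 12.2.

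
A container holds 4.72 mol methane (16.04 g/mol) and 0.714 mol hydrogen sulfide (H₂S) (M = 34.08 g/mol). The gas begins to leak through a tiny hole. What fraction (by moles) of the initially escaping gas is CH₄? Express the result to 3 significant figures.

0.906

Effusion rate of each component ∝ n_i/√M_i (partial pressure × 1/√M).
So x_CH₄ in the escaping gas = (n_CH₄/√M_CH₄) / Σ(n_i/√M_i)
= (4.72/√16.04) / (4.72/√16.04 + 0.714/√34.08) = 1.179/(1.179 + 0.1223) = 0.906.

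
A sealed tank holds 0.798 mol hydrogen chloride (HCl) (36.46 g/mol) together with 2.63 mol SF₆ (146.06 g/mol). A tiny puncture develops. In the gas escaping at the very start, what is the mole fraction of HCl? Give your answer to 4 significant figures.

Each component's effusion rate ∝ (its partial pressure)·(1/√M) ∝ n_i/√M_i.
So x_HCl in the escaping gas = (n_HCl/√M_HCl) / Σ(n_i/√M_i)
= (0.798/√36.46) / (0.798/√36.46 + 2.63/√146.06) = 0.1322/(0.1322 + 0.2176) = 0.3778.

0.3778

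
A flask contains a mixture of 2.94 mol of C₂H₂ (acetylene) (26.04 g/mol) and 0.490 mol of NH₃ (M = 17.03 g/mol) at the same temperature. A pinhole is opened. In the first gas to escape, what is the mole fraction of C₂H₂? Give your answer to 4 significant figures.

0.8291

Rate_i ∝ x_i/√M_i (Graham's law weighted by mole fraction), so the effusate composition follows n_i/√M_i.
Mole fraction of C₂H₂ in the effusate = (n_C₂H₂/√M_C₂H₂) / (n_C₂H₂/√M_C₂H₂ + n_NH₃/√M_NH₃)
= (2.94/√26.04) / (2.94/√26.04 + 0.490/√17.03) = 0.5761/(0.5761 + 0.1187) = 0.8291.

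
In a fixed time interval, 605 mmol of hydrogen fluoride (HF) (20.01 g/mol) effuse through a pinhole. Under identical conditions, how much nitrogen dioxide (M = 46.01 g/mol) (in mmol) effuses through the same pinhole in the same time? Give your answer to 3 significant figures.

399 mmol

Graham's law gives rate_NO₂/rate_HF = √(M_HF/M_NO₂) = √(20.01/46.01) = √0.4349 = 0.6595.
So the amount for NO₂ is 605 × 0.6595 = 399 mmol.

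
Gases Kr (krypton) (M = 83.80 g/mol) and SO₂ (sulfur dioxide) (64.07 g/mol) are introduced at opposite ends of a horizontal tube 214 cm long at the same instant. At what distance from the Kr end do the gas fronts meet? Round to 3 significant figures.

99.8 cm

Graham's law gives d_Kr/d_SO₂ = rate_Kr/rate_SO₂ = √(M_SO₂/M_Kr) = √(64.07/83.80) = 0.8744.
With d_Kr + d_SO₂ = 214 cm, d_SO₂ = 214/(1 + 0.8744) = 114.2 cm.
d_Kr = 214 − 114.2 = 99.8 cm.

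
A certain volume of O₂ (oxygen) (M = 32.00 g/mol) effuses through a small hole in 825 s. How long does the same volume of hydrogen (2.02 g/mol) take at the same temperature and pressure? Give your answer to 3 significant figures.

207 s

From Graham's law, t_H₂/t_O₂ = √(M_H₂/M_O₂) = √(2.02/32.00) = √0.06313 = 0.2512.
So the time for H₂ is 825 × 0.2512 = 207 s.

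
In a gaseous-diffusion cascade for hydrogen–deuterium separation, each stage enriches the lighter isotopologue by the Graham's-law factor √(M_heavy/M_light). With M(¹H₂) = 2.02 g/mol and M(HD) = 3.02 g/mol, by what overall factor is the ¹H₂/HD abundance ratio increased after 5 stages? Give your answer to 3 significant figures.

2.73

After 5 stages the ratio has grown by (√(3.02/2.02))^5 = (3.02/2.02)^(5/2).
= 1.49505^(5/2) = 2.73.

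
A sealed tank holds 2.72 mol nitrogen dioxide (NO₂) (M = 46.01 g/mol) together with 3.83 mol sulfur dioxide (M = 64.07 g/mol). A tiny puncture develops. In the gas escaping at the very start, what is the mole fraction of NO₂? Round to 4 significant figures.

Each component's effusion rate ∝ (its partial pressure)·(1/√M) ∝ n_i/√M_i.
x_NO₂(eff) = (n_NO₂/√M_NO₂) / (n_NO₂/√M_NO₂ + n_SO₂/√M_SO₂)
= (2.72/√46.01) / (2.72/√46.01 + 3.83/√64.07) = 0.4010/(0.4010 + 0.4785) = 0.4559.

0.4559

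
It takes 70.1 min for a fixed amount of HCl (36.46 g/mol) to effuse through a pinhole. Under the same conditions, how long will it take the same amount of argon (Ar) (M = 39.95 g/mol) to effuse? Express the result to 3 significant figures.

73.4 min

Using Graham's law: t_Ar/t_HCl = √(M_Ar/M_HCl) = √(39.95/36.46) = √1.096 = 1.047.
So the time for Ar is 70.1 × 1.047 = 73.4 min.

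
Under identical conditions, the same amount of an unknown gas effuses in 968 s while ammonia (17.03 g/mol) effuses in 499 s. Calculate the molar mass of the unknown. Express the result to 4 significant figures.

64.09 g/mol

Using Graham's law: t_X/t_NH₃ = √(M_X/M_NH₃).
968/499 = 1.940 = √(M_X/17.03)
M_X = 17.03 × 1.940² = 17.03 × 3.763 = 64.09 g/mol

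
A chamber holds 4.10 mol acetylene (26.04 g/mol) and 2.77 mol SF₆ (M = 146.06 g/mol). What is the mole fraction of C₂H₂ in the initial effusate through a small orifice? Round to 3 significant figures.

0.778

The effusion rate of species i is ∝ p_i/√M_i ∝ n_i/√M_i.
Mole fraction of C₂H₂ in the effusate = (n_C₂H₂/√M_C₂H₂) / (n_C₂H₂/√M_C₂H₂ + n_SF₆/√M_SF₆)
= (4.10/√26.04) / (4.10/√26.04 + 2.77/√146.06) = 0.8035/(0.8035 + 0.2292) = 0.778.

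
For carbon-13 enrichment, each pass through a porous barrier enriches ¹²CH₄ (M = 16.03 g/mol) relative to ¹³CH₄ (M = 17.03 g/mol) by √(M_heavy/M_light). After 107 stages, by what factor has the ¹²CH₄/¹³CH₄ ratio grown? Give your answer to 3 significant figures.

Each stage multiplies the ratio by α = √(17.03/16.03), so after 107 stages the overall factor is α^107 = (17.03/16.03)^(107/2).
= 1.06238^(107/2) = 25.5.

25.5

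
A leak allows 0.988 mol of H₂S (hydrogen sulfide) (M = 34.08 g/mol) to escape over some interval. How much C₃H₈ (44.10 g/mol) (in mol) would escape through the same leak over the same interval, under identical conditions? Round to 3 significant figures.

Since effusion rate ∝ 1/√M, rate_C₃H₈/rate_H₂S = √(M_H₂S/M_C₃H₈) = √(34.08/44.10) = √0.7728 = 0.8791.
So the amount for C₃H₈ is 0.988 × 0.8791 = 0.869 mol.

0.869 mol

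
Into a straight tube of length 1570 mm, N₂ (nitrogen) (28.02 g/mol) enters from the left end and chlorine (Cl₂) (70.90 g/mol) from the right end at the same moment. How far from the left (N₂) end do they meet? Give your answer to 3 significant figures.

Graham's law gives d_N₂/d_Cl₂ = rate_N₂/rate_Cl₂ = √(M_Cl₂/M_N₂) = √(70.90/28.02) = 1.591.
With d_N₂ + d_Cl₂ = 1570 mm, d_Cl₂ = 1570/(1 + 1.591) = 606.0 mm.
d_N₂ = 1570 − 606.0 = 964 mm.

964 mm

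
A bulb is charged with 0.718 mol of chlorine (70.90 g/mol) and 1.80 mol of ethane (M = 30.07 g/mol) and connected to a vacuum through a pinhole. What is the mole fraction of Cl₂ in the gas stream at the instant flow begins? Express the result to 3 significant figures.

0.206

The effusion rate of species i is ∝ p_i/√M_i ∝ n_i/√M_i.
So x_Cl₂ in the escaping gas = (n_Cl₂/√M_Cl₂) / Σ(n_i/√M_i)
= (0.718/√70.90) / (0.718/√70.90 + 1.80/√30.07) = 0.08527/(0.08527 + 0.3283) = 0.206.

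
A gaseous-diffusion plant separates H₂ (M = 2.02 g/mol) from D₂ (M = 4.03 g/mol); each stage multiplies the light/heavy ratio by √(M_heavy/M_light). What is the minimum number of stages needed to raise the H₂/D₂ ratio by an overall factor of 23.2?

With α = √(4.03/2.02) per stage, ln α = ½ ln(1.99505) = 0.3453.
Need α^N ≥ 23.2 ⇒ N ≥ ln(23.2) / ln α = 3.144 / 0.3453 = 9.10.
Rounding up, N = 10 stages.

10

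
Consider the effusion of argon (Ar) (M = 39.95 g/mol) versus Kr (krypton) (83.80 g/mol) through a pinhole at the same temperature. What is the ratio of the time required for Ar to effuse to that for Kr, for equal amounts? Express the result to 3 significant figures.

0.690

Using Graham's law: t_Ar/t_Kr = √(M_Ar/M_Kr) = √(39.95/83.80) = √0.4767 = 0.690.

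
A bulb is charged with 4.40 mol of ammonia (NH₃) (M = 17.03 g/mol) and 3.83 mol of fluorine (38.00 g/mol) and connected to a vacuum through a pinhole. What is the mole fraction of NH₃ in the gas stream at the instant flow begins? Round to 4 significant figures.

The effusion rate of species i is ∝ p_i/√M_i ∝ n_i/√M_i.
So x_NH₃ in the escaping gas = (n_NH₃/√M_NH₃) / Σ(n_i/√M_i)
= (4.40/√17.03) / (4.40/√17.03 + 3.83/√38.00) = 1.066/(1.066 + 0.6213) = 0.6318.

0.6318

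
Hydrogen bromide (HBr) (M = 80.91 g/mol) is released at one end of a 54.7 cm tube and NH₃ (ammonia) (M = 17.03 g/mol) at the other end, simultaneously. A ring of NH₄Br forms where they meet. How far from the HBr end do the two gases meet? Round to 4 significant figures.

The fronts meet when d_HBr + d_NH₃ = L with d_HBr/d_NH₃ = √(M_NH₃/M_HBr) (Graham's law). Here √(M_NH₃/M_HBr) = √(17.03/80.91) = 0.4588.
With d_HBr + d_NH₃ = 54.7 cm, d_NH₃ = 54.7/(1 + 0.4588) = 37.50 cm.
d_HBr = 54.7 − 37.50 = 17.20 cm.

17.20 cm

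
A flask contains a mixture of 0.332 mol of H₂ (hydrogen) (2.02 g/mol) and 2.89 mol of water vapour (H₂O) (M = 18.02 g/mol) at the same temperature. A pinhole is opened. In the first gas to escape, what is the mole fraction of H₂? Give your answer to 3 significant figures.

0.255

Rate_i ∝ x_i/√M_i (Graham's law weighted by mole fraction), so the effusate composition follows n_i/√M_i.
So x_H₂ in the escaping gas = (n_H₂/√M_H₂) / Σ(n_i/√M_i)
= (0.332/√2.02) / (0.332/√2.02 + 2.89/√18.02) = 0.2336/(0.2336 + 0.6808) = 0.255.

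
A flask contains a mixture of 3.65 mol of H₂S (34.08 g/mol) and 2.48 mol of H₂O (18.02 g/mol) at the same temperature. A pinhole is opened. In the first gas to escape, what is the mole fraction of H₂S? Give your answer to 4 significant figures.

0.5170

Effusion rate of each component ∝ n_i/√M_i (partial pressure × 1/√M).
x_H₂S(eff) = (n_H₂S/√M_H₂S) / (n_H₂S/√M_H₂S + n_H₂O/√M_H₂O)
= (3.65/√34.08) / (3.65/√34.08 + 2.48/√18.02) = 0.6252/(0.6252 + 0.5842) = 0.5170.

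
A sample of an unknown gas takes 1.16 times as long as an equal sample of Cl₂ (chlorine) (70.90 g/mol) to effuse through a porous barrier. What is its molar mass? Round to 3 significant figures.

By Graham's law, t_X/t_Cl₂ = √(M_X/M_Cl₂).
1.16 = √(M_X/70.90)
M_X = 70.90 × 1.16² = 70.90 × 1.346 = 95.4 g/mol

95.4 g/mol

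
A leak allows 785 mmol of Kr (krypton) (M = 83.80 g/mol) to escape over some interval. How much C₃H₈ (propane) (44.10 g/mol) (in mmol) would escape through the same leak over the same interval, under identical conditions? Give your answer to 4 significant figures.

Graham's law gives rate_C₃H₈/rate_Kr = √(M_Kr/M_C₃H₈) = √(83.80/44.10) = √1.900 = 1.378.
So the amount for C₃H₈ is 785 × 1.378 = 1082 mmol.

1082 mmol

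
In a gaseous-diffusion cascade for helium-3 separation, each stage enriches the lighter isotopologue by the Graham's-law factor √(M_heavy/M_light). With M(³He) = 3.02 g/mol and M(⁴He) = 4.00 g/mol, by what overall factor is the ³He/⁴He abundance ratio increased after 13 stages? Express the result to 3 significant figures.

The single-stage factor is √(M_heavy/M_light), so 13 stages give [√(4.00/3.02)]^13 = (4.00/3.02)^(13/2).
= 1.32450^(13/2) = 6.21.

6.21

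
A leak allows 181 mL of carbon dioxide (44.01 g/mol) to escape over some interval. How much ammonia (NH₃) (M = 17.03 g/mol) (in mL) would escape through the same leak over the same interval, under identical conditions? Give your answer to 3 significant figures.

291 mL

Since effusion rate ∝ 1/√M, rate_NH₃/rate_CO₂ = √(M_CO₂/M_NH₃) = √(44.01/17.03) = √2.584 = 1.608.
So the volume for NH₃ is 181 × 1.608 = 291 mL.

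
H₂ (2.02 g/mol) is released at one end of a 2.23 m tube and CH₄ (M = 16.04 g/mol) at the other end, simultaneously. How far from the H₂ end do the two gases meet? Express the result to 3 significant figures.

1.65 m

Distances travelled in equal time are proportional to diffusion rates, so d_H₂/d_CH₄ = √(M_CH₄/M_H₂) = √(16.04/2.02) = 2.818.
With d_H₂ + d_CH₄ = 2.23 m, d_CH₄ = 2.23/(1 + 2.818) = 0.5841 m.
d_H₂ = 2.23 − 0.5841 = 1.65 m.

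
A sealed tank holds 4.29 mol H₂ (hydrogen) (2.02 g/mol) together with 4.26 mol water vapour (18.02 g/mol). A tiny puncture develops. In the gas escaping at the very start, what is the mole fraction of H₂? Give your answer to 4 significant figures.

Effusion rate of each component ∝ n_i/√M_i (partial pressure × 1/√M).
x_H₂(eff) = (n_H₂/√M_H₂) / (n_H₂/√M_H₂ + n_H₂O/√M_H₂O)
= (4.29/√2.02) / (4.29/√2.02 + 4.26/√18.02) = 3.018/(3.018 + 1.004) = 0.7505.

0.7505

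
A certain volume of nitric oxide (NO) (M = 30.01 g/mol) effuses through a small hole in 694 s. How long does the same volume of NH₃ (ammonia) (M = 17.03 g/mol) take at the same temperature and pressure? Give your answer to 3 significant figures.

Using Graham's law: t_NH₃/t_NO = √(M_NH₃/M_NO) = √(17.03/30.01) = √0.5675 = 0.7533.
So the time for NH₃ is 694 × 0.7533 = 523 s.

523 s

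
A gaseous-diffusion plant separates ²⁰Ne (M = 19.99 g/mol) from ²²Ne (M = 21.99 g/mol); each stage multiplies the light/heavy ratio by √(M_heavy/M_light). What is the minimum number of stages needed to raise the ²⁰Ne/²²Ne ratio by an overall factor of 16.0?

With α = √(21.99/19.99) per stage, ln α = ½ ln(1.10005) = 0.04768.
Need α^N ≥ 16.0 ⇒ N ≥ ln(16.0) / ln α = 2.773 / 0.04768 = 58.15.
So at least 59 stages are needed.

59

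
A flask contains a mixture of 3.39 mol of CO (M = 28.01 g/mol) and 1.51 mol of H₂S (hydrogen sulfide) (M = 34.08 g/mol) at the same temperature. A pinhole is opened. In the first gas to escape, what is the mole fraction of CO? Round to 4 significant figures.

Effusion rate of each component ∝ n_i/√M_i (partial pressure × 1/√M).
x_CO(eff) = (n_CO/√M_CO) / (n_CO/√M_CO + n_H₂S/√M_H₂S)
= (3.39/√28.01) / (3.39/√28.01 + 1.51/√34.08) = 0.6405/(0.6405 + 0.2587) = 0.7123.

0.7123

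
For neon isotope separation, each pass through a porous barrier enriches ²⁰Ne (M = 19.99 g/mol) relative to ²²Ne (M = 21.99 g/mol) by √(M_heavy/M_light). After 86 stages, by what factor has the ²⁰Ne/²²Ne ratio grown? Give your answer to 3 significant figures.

60.4

Overall factor = α^86 with α = √(21.99/19.99), i.e. (21.99/19.99)^(86/2).
= 1.10005^43 = 60.4.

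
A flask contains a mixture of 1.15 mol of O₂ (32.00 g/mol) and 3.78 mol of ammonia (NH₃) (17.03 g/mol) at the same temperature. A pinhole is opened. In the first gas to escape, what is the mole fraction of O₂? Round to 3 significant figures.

The effusion rate of species i is ∝ p_i/√M_i ∝ n_i/√M_i.
So x_O₂ in the escaping gas = (n_O₂/√M_O₂) / Σ(n_i/√M_i)
= (1.15/√32.00) / (1.15/√32.00 + 3.78/√17.03) = 0.2033/(0.2033 + 0.9160) = 0.182.

0.182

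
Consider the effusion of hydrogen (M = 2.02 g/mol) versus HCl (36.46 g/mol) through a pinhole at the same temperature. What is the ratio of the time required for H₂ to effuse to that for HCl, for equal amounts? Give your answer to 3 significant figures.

0.235

From Graham's law, t_H₂/t_HCl = √(M_H₂/M_HCl) = √(2.02/36.46) = √0.05540 = 0.235.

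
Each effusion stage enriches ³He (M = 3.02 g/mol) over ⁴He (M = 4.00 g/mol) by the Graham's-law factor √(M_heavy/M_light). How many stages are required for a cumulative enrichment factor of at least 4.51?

With α = √(4.00/3.02) per stage, ln α = ½ ln(1.32450) = 0.1405.
Need α^N ≥ 4.51 ⇒ N ≥ ln(4.51) / ln α = 1.506 / 0.1405 = 10.72.
Minimum whole number of stages: N = 11.

11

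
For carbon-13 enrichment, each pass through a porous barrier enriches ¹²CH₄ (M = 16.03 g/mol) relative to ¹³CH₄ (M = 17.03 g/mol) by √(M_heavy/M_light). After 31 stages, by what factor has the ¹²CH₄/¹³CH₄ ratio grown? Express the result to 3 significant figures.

2.55

Overall factor = α^31 with α = √(17.03/16.03), i.e. (17.03/16.03)^(31/2).
= 1.06238^(31/2) = 2.55.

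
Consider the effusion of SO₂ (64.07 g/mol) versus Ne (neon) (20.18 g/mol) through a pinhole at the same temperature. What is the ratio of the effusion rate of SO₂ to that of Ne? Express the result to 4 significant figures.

0.5612

From Graham's law, rate_SO₂/rate_Ne = √(M_Ne/M_SO₂) = √(20.18/64.07) = √0.3150 = 0.5612.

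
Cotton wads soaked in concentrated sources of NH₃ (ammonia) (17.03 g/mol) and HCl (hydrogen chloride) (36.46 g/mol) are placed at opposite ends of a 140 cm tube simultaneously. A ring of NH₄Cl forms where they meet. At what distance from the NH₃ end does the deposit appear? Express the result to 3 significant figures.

83.2 cm

Graham's law gives d_NH₃/d_HCl = rate_NH₃/rate_HCl = √(M_HCl/M_NH₃) = √(36.46/17.03) = 1.463.
With d_NH₃ + d_HCl = 140 cm, d_HCl = 140/(1 + 1.463) = 56.84 cm.
d_NH₃ = 140 − 56.84 = 83.2 cm.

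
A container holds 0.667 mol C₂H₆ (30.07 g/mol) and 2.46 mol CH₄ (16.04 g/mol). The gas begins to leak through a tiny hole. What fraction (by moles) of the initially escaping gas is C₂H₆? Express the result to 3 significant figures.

Effusion rate of each component ∝ n_i/√M_i (partial pressure × 1/√M).
So x_C₂H₆ in the escaping gas = (n_C₂H₆/√M_C₂H₆) / Σ(n_i/√M_i)
= (0.667/√30.07) / (0.667/√30.07 + 2.46/√16.04) = 0.1216/(0.1216 + 0.6142) = 0.165.

0.165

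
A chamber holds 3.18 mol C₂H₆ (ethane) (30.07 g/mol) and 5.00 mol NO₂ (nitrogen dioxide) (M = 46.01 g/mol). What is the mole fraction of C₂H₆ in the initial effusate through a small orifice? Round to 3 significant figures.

0.440

Rate_i ∝ x_i/√M_i (Graham's law weighted by mole fraction), so the effusate composition follows n_i/√M_i.
x_C₂H₆(eff) = (n_C₂H₆/√M_C₂H₆) / (n_C₂H₆/√M_C₂H₆ + n_NO₂/√M_NO₂)
= (3.18/√30.07) / (3.18/√30.07 + 5.00/√46.01) = 0.5799/(0.5799 + 0.7371) = 0.440.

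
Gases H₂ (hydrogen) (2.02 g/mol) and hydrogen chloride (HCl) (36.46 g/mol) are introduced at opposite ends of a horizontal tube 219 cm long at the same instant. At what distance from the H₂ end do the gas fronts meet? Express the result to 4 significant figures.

In equal time, each gas travels a distance ∝ its rate ∝ 1/√M, so d_H₂/d_HCl = √(M_HCl/M_H₂) = √(36.46/2.02) = 4.248.
With d_H₂ + d_HCl = 219 cm, d_HCl = 219/(1 + 4.248) = 41.73 cm.
d_H₂ = 219 − 41.73 = 177.3 cm.

177.3 cm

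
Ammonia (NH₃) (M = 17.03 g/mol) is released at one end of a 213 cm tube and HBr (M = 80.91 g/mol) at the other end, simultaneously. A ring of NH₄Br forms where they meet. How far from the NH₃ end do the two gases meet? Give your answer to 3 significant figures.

146 cm

Graham's law gives d_NH₃/d_HBr = rate_NH₃/rate_HBr = √(M_HBr/M_NH₃) = √(80.91/17.03) = 2.180.
With d_NH₃ + d_HBr = 213 cm, d_HBr = 213/(1 + 2.180) = 66.99 cm.
d_NH₃ = 213 − 66.99 = 146 cm.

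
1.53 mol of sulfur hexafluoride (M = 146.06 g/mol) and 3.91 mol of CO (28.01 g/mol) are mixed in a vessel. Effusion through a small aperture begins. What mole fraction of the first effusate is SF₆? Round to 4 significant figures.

0.1463

Effusion rate of each component ∝ n_i/√M_i (partial pressure × 1/√M).
x_SF₆(eff) = (n_SF₆/√M_SF₆) / (n_SF₆/√M_SF₆ + n_CO/√M_CO)
= (1.53/√146.06) / (1.53/√146.06 + 3.91/√28.01) = 0.1266/(0.1266 + 0.7388) = 0.1463.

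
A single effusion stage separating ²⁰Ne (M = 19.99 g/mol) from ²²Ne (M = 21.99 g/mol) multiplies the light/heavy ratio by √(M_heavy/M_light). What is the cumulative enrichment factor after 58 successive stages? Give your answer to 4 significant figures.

Each stage multiplies the ratio by α = √(21.99/19.99), so after 58 stages the overall factor is α^58 = (21.99/19.99)^(58/2).
= 1.10005^29 = 15.88.

15.88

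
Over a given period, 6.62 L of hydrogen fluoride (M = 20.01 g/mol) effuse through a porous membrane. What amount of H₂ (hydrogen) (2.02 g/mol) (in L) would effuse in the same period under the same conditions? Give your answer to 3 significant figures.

From Graham's law, rate_H₂/rate_HF = √(M_HF/M_H₂) = √(20.01/2.02) = √9.906 = 3.147.
So the volume for H₂ is 6.62 × 3.147 = 20.8 L.

20.8 L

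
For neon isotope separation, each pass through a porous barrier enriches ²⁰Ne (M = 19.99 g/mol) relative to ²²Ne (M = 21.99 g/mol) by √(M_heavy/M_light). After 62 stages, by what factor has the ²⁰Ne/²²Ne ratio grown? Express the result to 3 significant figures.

Each stage multiplies the ratio by α = √(21.99/19.99), so after 62 stages the overall factor is α^62 = (21.99/19.99)^(62/2).
= 1.10005^31 = 19.2.

19.2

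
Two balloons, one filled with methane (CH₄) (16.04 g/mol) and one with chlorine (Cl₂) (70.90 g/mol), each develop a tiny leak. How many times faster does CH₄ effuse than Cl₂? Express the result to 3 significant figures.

Graham's law gives rate_CH₄/rate_Cl₂ = √(M_Cl₂/M_CH₄) = √(70.90/16.04) = √4.420 = 2.10.

2.10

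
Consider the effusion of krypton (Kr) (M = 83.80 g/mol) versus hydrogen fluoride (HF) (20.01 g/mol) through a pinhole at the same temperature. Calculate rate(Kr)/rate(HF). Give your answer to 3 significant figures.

Using Graham's law: rate_Kr/rate_HF = √(M_HF/M_Kr) = √(20.01/83.80) = √0.2388 = 0.489.

0.489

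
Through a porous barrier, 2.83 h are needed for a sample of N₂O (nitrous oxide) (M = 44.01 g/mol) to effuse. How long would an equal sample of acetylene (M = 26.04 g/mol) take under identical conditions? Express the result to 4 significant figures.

Using Graham's law: t_C₂H₂/t_N₂O = √(M_C₂H₂/M_N₂O) = √(26.04/44.01) = √0.5917 = 0.7692.
So the time for C₂H₂ is 2.83 × 0.7692 = 2.177 h.

2.177 h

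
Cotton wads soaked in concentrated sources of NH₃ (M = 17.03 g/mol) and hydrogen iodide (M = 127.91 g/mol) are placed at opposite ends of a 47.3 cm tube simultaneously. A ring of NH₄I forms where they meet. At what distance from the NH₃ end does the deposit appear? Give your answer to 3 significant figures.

Distances travelled in equal time are proportional to diffusion rates, so d_NH₃/d_HI = √(M_HI/M_NH₃) = √(127.91/17.03) = 2.741.
With d_NH₃ + d_HI = 47.3 cm, d_HI = 47.3/(1 + 2.741) = 12.65 cm.
d_NH₃ = 47.3 − 12.65 = 34.7 cm.

34.7 cm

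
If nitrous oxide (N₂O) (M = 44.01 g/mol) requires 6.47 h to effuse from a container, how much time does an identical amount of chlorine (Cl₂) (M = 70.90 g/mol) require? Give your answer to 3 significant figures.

Using Graham's law: t_Cl₂/t_N₂O = √(M_Cl₂/M_N₂O) = √(70.90/44.01) = √1.611 = 1.269.
So the time for Cl₂ is 6.47 × 1.269 = 8.21 h.

8.21 h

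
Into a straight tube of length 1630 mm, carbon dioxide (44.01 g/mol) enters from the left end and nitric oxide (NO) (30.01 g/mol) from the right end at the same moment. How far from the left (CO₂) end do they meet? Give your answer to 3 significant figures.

737 mm

The fronts meet when d_CO₂ + d_NO = L with d_CO₂/d_NO = √(M_NO/M_CO₂) (Graham's law). Here √(M_NO/M_CO₂) = √(30.01/44.01) = 0.8258.
With d_CO₂ + d_NO = 1630 mm, d_NO = 1630/(1 + 0.8258) = 892.8 mm.
d_CO₂ = 1630 − 892.8 = 737 mm.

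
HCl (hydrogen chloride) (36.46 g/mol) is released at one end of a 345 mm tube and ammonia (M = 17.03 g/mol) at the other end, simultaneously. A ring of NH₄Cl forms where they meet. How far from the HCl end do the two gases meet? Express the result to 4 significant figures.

Graham's law gives d_HCl/d_NH₃ = rate_HCl/rate_NH₃ = √(M_NH₃/M_HCl) = √(17.03/36.46) = 0.6834.
With d_HCl + d_NH₃ = 345 mm, d_NH₃ = 345/(1 + 0.6834) = 204.9 mm.
d_HCl = 345 − 204.9 = 140.1 mm.

140.1 mm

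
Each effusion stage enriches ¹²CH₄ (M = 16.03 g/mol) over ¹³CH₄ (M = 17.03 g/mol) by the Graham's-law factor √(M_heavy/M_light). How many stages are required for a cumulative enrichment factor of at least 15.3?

Single-stage factor α = √(17.03/16.03), so ln α = ½ ln(1.06238) = 0.03026.
Need α^N ≥ 15.3 ⇒ N ≥ ln(15.3) / ln α = 2.728 / 0.03026 = 90.16.
So at least 91 stages are needed.

91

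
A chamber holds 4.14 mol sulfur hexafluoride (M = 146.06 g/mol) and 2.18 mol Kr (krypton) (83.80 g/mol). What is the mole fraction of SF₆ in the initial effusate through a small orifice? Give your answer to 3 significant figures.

The effusion rate of species i is ∝ p_i/√M_i ∝ n_i/√M_i.
So x_SF₆ in the escaping gas = (n_SF₆/√M_SF₆) / Σ(n_i/√M_i)
= (4.14/√146.06) / (4.14/√146.06 + 2.18/√83.80) = 0.3426/(0.3426 + 0.2381) = 0.590.

0.590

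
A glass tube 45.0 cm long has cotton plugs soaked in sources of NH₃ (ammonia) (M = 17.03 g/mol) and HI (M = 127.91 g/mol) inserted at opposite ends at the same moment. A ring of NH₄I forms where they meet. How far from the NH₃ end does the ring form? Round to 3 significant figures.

In equal time, each gas travels a distance ∝ its rate ∝ 1/√M, so d_NH₃/d_HI = √(M_HI/M_NH₃) = √(127.91/17.03) = 2.741.
With d_NH₃ + d_HI = 45.0 cm, d_HI = 45.0/(1 + 2.741) = 12.03 cm.
d_NH₃ = 45.0 − 12.03 = 33.0 cm.

33.0 cm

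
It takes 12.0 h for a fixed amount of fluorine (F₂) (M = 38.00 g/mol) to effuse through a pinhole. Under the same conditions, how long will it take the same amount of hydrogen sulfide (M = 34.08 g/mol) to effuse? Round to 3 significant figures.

11.4 h

Using Graham's law: t_H₂S/t_F₂ = √(M_H₂S/M_F₂) = √(34.08/38.00) = √0.8968 = 0.9470.
So the time for H₂S is 12.0 × 0.9470 = 11.4 h.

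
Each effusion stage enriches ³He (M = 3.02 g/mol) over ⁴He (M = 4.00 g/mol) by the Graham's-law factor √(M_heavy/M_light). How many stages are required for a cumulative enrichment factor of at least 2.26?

6

Per stage α = (4.00/3.02)^(1/2) = 1.32450^0.5, giving ln α = 0.1405.
Need α^N ≥ 2.26 ⇒ N ≥ ln(2.26) / ln α = 0.8154 / 0.1405 = 5.80.
Rounding up, N = 6 stages.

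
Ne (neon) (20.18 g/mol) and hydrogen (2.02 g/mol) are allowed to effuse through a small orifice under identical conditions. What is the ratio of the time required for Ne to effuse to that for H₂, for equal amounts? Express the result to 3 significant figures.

3.16

Graham's law gives t_Ne/t_H₂ = √(M_Ne/M_H₂) = √(20.18/2.02) = √9.990 = 3.16.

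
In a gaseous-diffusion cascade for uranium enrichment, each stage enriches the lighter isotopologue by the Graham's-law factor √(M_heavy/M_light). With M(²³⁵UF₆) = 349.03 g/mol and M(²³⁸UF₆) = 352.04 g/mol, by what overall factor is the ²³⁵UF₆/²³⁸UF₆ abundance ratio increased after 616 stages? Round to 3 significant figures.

Each stage multiplies the ratio by α = √(352.04/349.03), so after 616 stages the overall factor is α^616 = (352.04/349.03)^(616/2).
= 1.00862^308 = 14.1.

14.1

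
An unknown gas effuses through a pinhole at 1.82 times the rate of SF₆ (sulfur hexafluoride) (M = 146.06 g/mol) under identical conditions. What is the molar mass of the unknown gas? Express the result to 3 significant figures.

Graham's law gives rate_X/rate_SF₆ = √(M_SF₆/M_X).
1.82 = √(146.06/M_X)
M_X = 146.06 / 1.82² = 146.06 / 3.312 = 44.1 g/mol

44.1 g/mol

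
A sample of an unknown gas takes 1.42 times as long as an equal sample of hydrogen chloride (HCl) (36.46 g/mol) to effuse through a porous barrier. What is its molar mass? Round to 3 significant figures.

73.5 g/mol

Using Graham's law: t_X/t_HCl = √(M_X/M_HCl).
1.42 = √(M_X/36.46)
M_X = 36.46 × 1.42² = 36.46 × 2.016 = 73.5 g/mol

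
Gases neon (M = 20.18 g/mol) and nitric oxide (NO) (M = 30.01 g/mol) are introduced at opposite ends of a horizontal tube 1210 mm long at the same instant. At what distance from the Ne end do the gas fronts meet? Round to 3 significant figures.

665 mm

The fronts meet when d_Ne + d_NO = L with d_Ne/d_NO = √(M_NO/M_Ne) (Graham's law). Here √(M_NO/M_Ne) = √(30.01/20.18) = 1.219.
With d_Ne + d_NO = 1210 mm, d_NO = 1210/(1 + 1.219) = 545.2 mm.
d_Ne = 1210 − 545.2 = 665 mm.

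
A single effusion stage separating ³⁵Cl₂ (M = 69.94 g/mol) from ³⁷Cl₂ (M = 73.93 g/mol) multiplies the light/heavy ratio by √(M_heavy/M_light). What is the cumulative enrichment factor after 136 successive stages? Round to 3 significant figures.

Overall factor = α^136 with α = √(73.93/69.94), i.e. (73.93/69.94)^(136/2).
= 1.05705^68 = 43.5.

43.5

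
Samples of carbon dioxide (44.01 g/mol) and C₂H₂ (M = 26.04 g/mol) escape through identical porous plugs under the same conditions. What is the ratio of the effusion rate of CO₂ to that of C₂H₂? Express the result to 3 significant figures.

0.769

Graham's law gives rate_CO₂/rate_C₂H₂ = √(M_C₂H₂/M_CO₂) = √(26.04/44.01) = √0.5917 = 0.769.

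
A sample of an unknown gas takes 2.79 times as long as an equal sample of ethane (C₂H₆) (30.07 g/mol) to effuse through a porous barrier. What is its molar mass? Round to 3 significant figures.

By Graham's law, t_X/t_C₂H₆ = √(M_X/M_C₂H₆).
2.79 = √(M_X/30.07)
M_X = 30.07 × 2.79² = 30.07 × 7.784 = 234 g/mol

234 g/mol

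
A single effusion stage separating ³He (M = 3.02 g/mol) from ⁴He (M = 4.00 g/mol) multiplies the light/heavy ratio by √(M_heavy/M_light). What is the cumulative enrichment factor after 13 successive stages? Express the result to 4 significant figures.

6.214

After 13 stages the ratio has grown by (√(4.00/3.02))^13 = (4.00/3.02)^(13/2).
= 1.32450^(13/2) = 6.214.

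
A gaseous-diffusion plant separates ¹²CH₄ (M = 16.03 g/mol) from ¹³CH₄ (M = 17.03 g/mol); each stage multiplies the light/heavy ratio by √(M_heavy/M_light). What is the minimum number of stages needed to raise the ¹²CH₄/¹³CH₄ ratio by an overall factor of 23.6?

Per stage α = (17.03/16.03)^(1/2) = 1.06238^0.5, giving ln α = 0.03026.
Need α^N ≥ 23.6 ⇒ N ≥ ln(23.6) / ln α = 3.161 / 0.03026 = 104.48.
Minimum whole number of stages: N = 105.

105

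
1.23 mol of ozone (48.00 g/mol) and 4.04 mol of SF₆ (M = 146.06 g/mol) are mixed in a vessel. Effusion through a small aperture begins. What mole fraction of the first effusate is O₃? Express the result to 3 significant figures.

Each component's effusion rate ∝ (its partial pressure)·(1/√M) ∝ n_i/√M_i.
Mole fraction of O₃ in the effusate = (n_O₃/√M_O₃) / (n_O₃/√M_O₃ + n_SF₆/√M_SF₆)
= (1.23/√48.00) / (1.23/√48.00 + 4.04/√146.06) = 0.1775/(0.1775 + 0.3343) = 0.347.

0.347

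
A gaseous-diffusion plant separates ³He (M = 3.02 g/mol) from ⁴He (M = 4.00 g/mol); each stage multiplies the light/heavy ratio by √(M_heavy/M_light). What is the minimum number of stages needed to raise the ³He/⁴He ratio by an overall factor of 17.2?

21

Single-stage factor α = √(4.00/3.02), so ln α = ½ ln(1.32450) = 0.1405.
Need α^N ≥ 17.2 ⇒ N ≥ ln(17.2) / ln α = 2.845 / 0.1405 = 20.25.
Rounding up, N = 21 stages.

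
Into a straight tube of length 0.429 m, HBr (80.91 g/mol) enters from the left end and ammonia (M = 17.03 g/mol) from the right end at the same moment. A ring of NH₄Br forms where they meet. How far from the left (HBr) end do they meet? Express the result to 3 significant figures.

0.135 m

In equal time, each gas travels a distance ∝ its rate ∝ 1/√M, so d_HBr/d_NH₃ = √(M_NH₃/M_HBr) = √(17.03/80.91) = 0.4588.
With d_HBr + d_NH₃ = 0.429 m, d_NH₃ = 0.429/(1 + 0.4588) = 0.2941 m.
d_HBr = 0.429 − 0.2941 = 0.135 m.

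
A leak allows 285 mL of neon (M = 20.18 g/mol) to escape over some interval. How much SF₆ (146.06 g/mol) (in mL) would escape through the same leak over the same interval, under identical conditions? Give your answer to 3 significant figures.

106 mL

Graham's law gives rate_SF₆/rate_Ne = √(M_Ne/M_SF₆) = √(20.18/146.06) = √0.1382 = 0.3717.
So the volume for SF₆ is 285 × 0.3717 = 106 mL.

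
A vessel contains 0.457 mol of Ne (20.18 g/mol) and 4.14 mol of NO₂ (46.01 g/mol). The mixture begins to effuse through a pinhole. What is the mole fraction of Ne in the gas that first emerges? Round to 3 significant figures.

0.143

Effusion rate of each component ∝ n_i/√M_i (partial pressure × 1/√M).
So x_Ne in the escaping gas = (n_Ne/√M_Ne) / Σ(n_i/√M_i)
= (0.457/√20.18) / (0.457/√20.18 + 4.14/√46.01) = 0.1017/(0.1017 + 0.6103) = 0.143.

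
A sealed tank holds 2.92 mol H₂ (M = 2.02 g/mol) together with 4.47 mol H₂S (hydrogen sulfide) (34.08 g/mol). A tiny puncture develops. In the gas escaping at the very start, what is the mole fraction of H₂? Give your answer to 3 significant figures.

0.728

Effusion rate of each component ∝ n_i/√M_i (partial pressure × 1/√M).
So x_H₂ in the escaping gas = (n_H₂/√M_H₂) / Σ(n_i/√M_i)
= (2.92/√2.02) / (2.92/√2.02 + 4.47/√34.08) = 2.055/(2.055 + 0.7657) = 0.728.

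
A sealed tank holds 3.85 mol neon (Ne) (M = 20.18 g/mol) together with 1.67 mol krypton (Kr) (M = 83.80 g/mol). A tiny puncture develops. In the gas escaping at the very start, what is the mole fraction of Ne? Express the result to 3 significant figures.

The effusion rate of species i is ∝ p_i/√M_i ∝ n_i/√M_i.
So x_Ne in the escaping gas = (n_Ne/√M_Ne) / Σ(n_i/√M_i)
= (3.85/√20.18) / (3.85/√20.18 + 1.67/√83.80) = 0.8570/(0.8570 + 0.1824) = 0.824.

0.824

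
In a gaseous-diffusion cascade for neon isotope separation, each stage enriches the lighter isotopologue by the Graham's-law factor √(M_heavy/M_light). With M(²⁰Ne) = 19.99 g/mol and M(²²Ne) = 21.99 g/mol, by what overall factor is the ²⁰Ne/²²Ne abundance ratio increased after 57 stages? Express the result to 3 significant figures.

15.1

Overall factor = α^57 with α = √(21.99/19.99), i.e. (21.99/19.99)^(57/2).
= 1.10005^(57/2) = 15.1.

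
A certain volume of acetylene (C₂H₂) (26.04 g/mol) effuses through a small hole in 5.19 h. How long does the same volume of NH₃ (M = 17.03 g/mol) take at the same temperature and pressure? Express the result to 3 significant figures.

From Graham's law, t_NH₃/t_C₂H₂ = √(M_NH₃/M_C₂H₂) = √(17.03/26.04) = √0.6540 = 0.8087.
So the time for NH₃ is 5.19 × 0.8087 = 4.20 h.

4.20 h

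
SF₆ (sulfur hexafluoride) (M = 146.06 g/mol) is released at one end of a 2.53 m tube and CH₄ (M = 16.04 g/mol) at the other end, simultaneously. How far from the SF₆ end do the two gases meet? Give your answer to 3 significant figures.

In equal time, each gas travels a distance ∝ its rate ∝ 1/√M, so d_SF₆/d_CH₄ = √(M_CH₄/M_SF₆) = √(16.04/146.06) = 0.3314.
With d_SF₆ + d_CH₄ = 2.53 m, d_CH₄ = 2.53/(1 + 0.3314) = 1.900 m.
d_SF₆ = 2.53 − 1.900 = 0.630 m.

0.630 m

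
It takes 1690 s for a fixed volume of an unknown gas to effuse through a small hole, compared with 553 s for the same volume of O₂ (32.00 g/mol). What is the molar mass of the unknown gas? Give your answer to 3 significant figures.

Using Graham's law: t_X/t_O₂ = √(M_X/M_O₂).
1690/553 = 3.056 = √(M_X/32.00)
M_X = 32.00 × 3.056² = 32.00 × 9.339 = 299 g/mol

299 g/mol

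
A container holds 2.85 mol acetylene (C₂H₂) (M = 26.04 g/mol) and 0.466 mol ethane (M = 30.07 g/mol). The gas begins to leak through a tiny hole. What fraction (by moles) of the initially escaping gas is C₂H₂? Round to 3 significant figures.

0.868

The effusion rate of species i is ∝ p_i/√M_i ∝ n_i/√M_i.
x_C₂H₂(eff) = (n_C₂H₂/√M_C₂H₂) / (n_C₂H₂/√M_C₂H₂ + n_C₂H₆/√M_C₂H₆)
= (2.85/√26.04) / (2.85/√26.04 + 0.466/√30.07) = 0.5585/(0.5585 + 0.08498) = 0.868.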